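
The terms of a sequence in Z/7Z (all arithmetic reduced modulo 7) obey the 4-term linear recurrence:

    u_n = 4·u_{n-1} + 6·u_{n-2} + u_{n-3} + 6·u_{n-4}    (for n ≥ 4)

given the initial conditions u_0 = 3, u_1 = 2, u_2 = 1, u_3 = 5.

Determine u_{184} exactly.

0

u_4 = 4·5 + 6·1 + 1·2 + 6·3 = 4
u_5 = 4·4 + 6·5 + 1·1 + 6·2 = 3
u_6 = 4·3 + 6·4 + 1·5 + 6·1 = 5
u_7 = 4·5 + 6·3 + 1·4 + 6·5 = 2
u_8 = 4·2 + 6·5 + 1·3 + 6·4 = 2
u_9 = 4·2 + 6·2 + 1·5 + 6·3 = 1
Continuing the recurrence:
  u_10 = 6;  u_11 = 2;  u_12 = 1;  u_13 = 0;  u_14 = 2;  u_15 = 0
  u_16 = 4;  u_17 = 4;  u_18 = 3;  u_19 = 5;  u_20 = 3;  u_21 = 6
  u_22 = 2;  u_23 = 0;  u_24 = 1;  u_25 = 0;  u_26 = 4;  u_27 = 3
  u_28 = 0;  u_29 = 1;  u_30 = 3;  u_31 = 1;  u_32 = 2;  u_33 = 2
  u_34 = 4;  u_35 = 1;  u_36 = 0;  u_37 = 1;  u_38 = 1;  u_39 = 2
  u_40 = 1;  u_41 = 2;  u_42 = 1;  u_43 = 1;  u_44 = 4;  u_45 = 0
  u_46 = 3;  u_47 = 1;  u_48 = 4;  u_49 = 4;  u_50 = 3;  u_51 = 4
  u_52 = 6;  u_53 = 5;  u_54 = 1;  u_55 = 1;  u_56 = 2;  u_57 = 3
  u_58 = 3;  u_59 = 3;  u_60 = 3;  u_61 = 2;  u_62 = 5;  u_63 = 4
  u_64 = 3;  u_65 = 4;  u_66 = 5;  u_67 = 1;  u_68 = 0;  u_69 = 0
  u_70 = 3;  u_71 = 4;  u_72 = 6;  u_73 = 2;  u_74 = 3;  u_75 = 5
  u_76 = 6;  u_77 = 6;  u_78 = 6;  u_79 = 5;  u_80 = 0;  u_81 = 2
  u_82 = 0;  u_83 = 0;  u_84 = 2;  u_85 = 6;  u_86 = 1;  u_87 = 0
  u_88 = 3;  u_89 = 0;  u_90 = 3;  u_91 = 1;  u_92 = 5;  u_93 = 1
  u_94 = 4;  u_95 = 5;  u_96 = 5;  u_97 = 4;  u_98 = 5;  u_99 = 2
  u_100 = 2;  u_101 = 0;  u_102 = 2;  u_103 = 1;  u_104 = 0;  u_105 = 1
  u_106 = 3;  u_107 = 3;  u_108 = 3;  u_109 = 4;  u_110 = 6;  u_111 = 6
  u_112 = 5;  u_113 = 2;  u_114 = 3;  u_115 = 2;  u_116 = 2;  u_117 = 0
  u_118 = 4;  u_119 = 2;  u_120 = 2;  u_121 = 3;  u_122 = 1;  u_123 = 1
  u_124 = 4;  u_125 = 6;  u_126 = 6;  u_127 = 0;  u_128 = 3;  u_129 = 5
  u_130 = 4;  u_131 = 0;  u_132 = 5;  u_133 = 5;  u_134 = 4;  u_135 = 2
  u_136 = 4;  u_137 = 6;  u_138 = 4;  u_139 = 5;  u_140 = 4;  u_141 = 2
  u_142 = 5;  u_143 = 3;  u_144 = 5;  u_145 = 6;  u_146 = 3;  u_147 = 1
  u_148 = 2;  u_149 = 4;  u_150 = 5;  u_151 = 3;  u_152 = 2;  u_153 = 6
  u_154 = 6;  u_155 = 3;  u_156 = 3;  u_157 = 2;  u_158 = 2;  u_159 = 6
  u_160 = 0;  u_161 = 1;  u_162 = 1;  u_163 = 4;  u_164 = 2;  u_165 = 4
  u_166 = 3;  u_167 = 6;  u_168 = 2;  u_169 = 1;  u_170 = 5;  u_171 = 1
  u_172 = 5;  u_173 = 2;  u_174 = 6;  u_175 = 5;  u_176 = 4;  u_177 = 1
  u_178 = 6;  u_179 = 1;  u_180 = 2;  u_181 = 5;  u_182 = 6
u_183 = 4·6 + 6·5 + 1·2 + 6·1 = 6
u_184 = 4·6 + 6·6 + 1·5 + 6·2 = 0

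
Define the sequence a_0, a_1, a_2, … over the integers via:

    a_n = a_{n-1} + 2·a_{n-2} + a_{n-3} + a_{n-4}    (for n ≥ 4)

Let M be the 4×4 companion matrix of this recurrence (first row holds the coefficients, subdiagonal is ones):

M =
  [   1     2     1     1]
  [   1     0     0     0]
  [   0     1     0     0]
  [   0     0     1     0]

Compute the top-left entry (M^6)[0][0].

67

(M^6)[0][0] is the top entry after applying M 6 times to the unit state (1, 0, 0, 0). Equivalently it is h_{9} for the auxiliary sequence (h_n) obeying the same recurrence with h_3 = 1 and h_i = 0 for 0 ≤ i < 3:
h_4 = 1·1 + 2·0 + 1·0 + 1·0 = 1
h_5 = 1·1 + 2·1 + 1·0 + 1·0 = 3
h_6 = 1·3 + 2·1 + 1·1 + 1·0 = 6
h_7 = 1·6 + 2·3 + 1·1 + 1·1 = 14
h_8 = 1·14 + 2·6 + 1·3 + 1·1 = 30
h_9 = 1·30 + 2·14 + 1·6 + 1·3 = 67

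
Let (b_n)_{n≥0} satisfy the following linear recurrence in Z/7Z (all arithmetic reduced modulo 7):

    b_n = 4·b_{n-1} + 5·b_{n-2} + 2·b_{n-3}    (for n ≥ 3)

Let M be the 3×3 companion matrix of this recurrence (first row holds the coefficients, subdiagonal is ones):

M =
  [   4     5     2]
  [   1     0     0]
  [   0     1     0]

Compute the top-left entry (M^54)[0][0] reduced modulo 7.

1

(M^54)[0][0] is the top entry after applying M 54 times to the unit state (1, 0, 0). Equivalently it is h_{56} for the auxiliary sequence (h_n) obeying the same recurrence with h_2 = 1 and h_i = 0 for 0 ≤ i < 2:
h_3 = 4·1 + 5·0 + 2·0 = 4
h_4 = 4·4 + 5·1 + 2·0 = 0
h_5 = 4·0 + 5·4 + 2·1 = 1
h_6 = 4·1 + 5·0 + 2·4 = 5
h_7 = 4·5 + 5·1 + 2·0 = 4
h_8 = 4·4 + 5·5 + 2·1 = 1
h_9 = 4·1 + 5·4 + 2·5 = 6
h_10 = 4·6 + 5·1 + 2·4 = 2
h_11 = 4·2 + 5·6 + 2·1 = 5
h_12 = 4·5 + 5·2 + 2·6 = 0
h_13 = 4·0 + 5·5 + 2·2 = 1
h_14 = 4·1 + 5·0 + 2·5 = 0
h_15 = 4·0 + 5·1 + 2·0 = 5
h_16 = 4·5 + 5·0 + 2·1 = 1
h_17 = 4·1 + 5·5 + 2·0 = 1
h_18 = 4·1 + 5·1 + 2·5 = 5
h_19 = 4·5 + 5·1 + 2·1 = 6
h_20 = 4·6 + 5·5 + 2·1 = 2
h_21 = 4·2 + 5·6 + 2·5 = 6
h_22 = 4·6 + 5·2 + 2·6 = 4
h_23 = 4·4 + 5·6 + 2·2 = 1
h_24 = 4·1 + 5·4 + 2·6 = 1
h_25 = 4·1 + 5·1 + 2·4 = 3
h_26 = 4·3 + 5·1 + 2·1 = 5
h_27 = 4·5 + 5·3 + 2·1 = 2
h_28 = 4·2 + 5·5 + 2·3 = 4
h_29 = 4·4 + 5·2 + 2·5 = 1
h_30 = 4·1 + 5·4 + 2·2 = 0
h_31 = 4·0 + 5·1 + 2·4 = 6
h_32 = 4·6 + 5·0 + 2·1 = 5
h_33 = 4·5 + 5·6 + 2·0 = 1
h_34 = 4·1 + 5·5 + 2·6 = 6
h_35 = 4·6 + 5·1 + 2·5 = 4
h_36 = 4·4 + 5·6 + 2·1 = 6
h_37 = 4·6 + 5·4 + 2·6 = 0
h_38 = 4·0 + 5·6 + 2·4 = 3
h_39 = 4·3 + 5·0 + 2·6 = 3
h_40 = 4·3 + 5·3 + 2·0 = 6
h_41 = 4·6 + 5·3 + 2·3 = 3
h_42 = 4·3 + 5·6 + 2·3 = 6
h_43 = 4·6 + 5·3 + 2·6 = 2
h_44 = 4·2 + 5·6 + 2·3 = 2
h_45 = 4·2 + 5·2 + 2·6 = 2
h_46 = 4·2 + 5·2 + 2·2 = 1
h_47 = 4·1 + 5·2 + 2·2 = 4
h_48 = 4·4 + 5·1 + 2·2 = 4
h_49 = 4·4 + 5·4 + 2·1 = 3
h_50 = 4·3 + 5·4 + 2·4 = 5
h_51 = 4·5 + 5·3 + 2·4 = 1
h_52 = 4·1 + 5·5 + 2·3 = 0
h_53 = 4·0 + 5·1 + 2·5 = 1
h_54 = 4·1 + 5·0 + 2·1 = 6
h_55 = 4·6 + 5·1 + 2·0 = 1
h_56 = 4·1 + 5·6 + 2·1 = 1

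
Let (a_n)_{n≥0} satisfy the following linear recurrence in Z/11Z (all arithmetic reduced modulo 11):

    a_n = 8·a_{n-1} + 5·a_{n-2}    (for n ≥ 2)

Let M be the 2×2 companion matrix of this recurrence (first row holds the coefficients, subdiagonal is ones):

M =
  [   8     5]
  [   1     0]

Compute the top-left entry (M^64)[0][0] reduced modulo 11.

(M^64)[0][0] is the top entry after applying M 64 times to the unit state (1, 0). Equivalently it is h_{65} for the auxiliary sequence (h_n) obeying the same recurrence with h_1 = 1 and h_i = 0 for 0 ≤ i < 1:
h_2 = 8·1 + 5·0 = 8
h_3 = 8·8 + 5·1 = 3
h_4 = 8·3 + 5·8 = 9
h_5 = 8·9 + 5·3 = 10
h_6 = 8·10 + 5·9 = 4
h_7 = 8·4 + 5·10 = 5
h_8 = 8·5 + 5·4 = 5
h_9 = 8·5 + 5·5 = 10
h_10 = 8·10 + 5·5 = 6
h_11 = 8·6 + 5·10 = 10
h_12 = 8·10 + 5·6 = 0
h_13 = 8·0 + 5·10 = 6
h_14 = 8·6 + 5·0 = 4
h_15 = 8·4 + 5·6 = 7
h_16 = 8·7 + 5·4 = 10
h_17 = 8·10 + 5·7 = 5
h_18 = 8·5 + 5·10 = 2
h_19 = 8·2 + 5·5 = 8
h_20 = 8·8 + 5·2 = 8
h_21 = 8·8 + 5·8 = 5
h_22 = 8·5 + 5·8 = 3
h_23 = 8·3 + 5·5 = 5
h_24 = 8·5 + 5·3 = 0
h_25 = 8·0 + 5·5 = 3
h_26 = 8·3 + 5·0 = 2
h_27 = 8·2 + 5·3 = 9
h_28 = 8·9 + 5·2 = 5
h_29 = 8·5 + 5·9 = 8
h_30 = 8·8 + 5·5 = 1
h_31 = 8·1 + 5·8 = 4
h_32 = 8·4 + 5·1 = 4
h_33 = 8·4 + 5·4 = 8
h_34 = 8·8 + 5·4 = 7
h_35 = 8·7 + 5·8 = 8
h_36 = 8·8 + 5·7 = 0
h_37 = 8·0 + 5·8 = 7
h_38 = 8·7 + 5·0 = 1
h_39 = 8·1 + 5·7 = 10
h_40 = 8·10 + 5·1 = 8
h_41 = 8·8 + 5·10 = 4
h_42 = 8·4 + 5·8 = 6
h_43 = 8·6 + 5·4 = 2
h_44 = 8·2 + 5·6 = 2
h_45 = 8·2 + 5·2 = 4
h_46 = 8·4 + 5·2 = 9
h_47 = 8·9 + 5·4 = 4
h_48 = 8·4 + 5·9 = 0
h_49 = 8·0 + 5·4 = 9
h_50 = 8·9 + 5·0 = 6
h_51 = 8·6 + 5·9 = 5
h_52 = 8·5 + 5·6 = 4
h_53 = 8·4 + 5·5 = 2
h_54 = 8·2 + 5·4 = 3
h_55 = 8·3 + 5·2 = 1
h_56 = 8·1 + 5·3 = 1
h_57 = 8·1 + 5·1 = 2
h_58 = 8·2 + 5·1 = 10
h_59 = 8·10 + 5·2 = 2
h_60 = 8·2 + 5·10 = 0
h_61 = 8·0 + 5·2 = 10
h_62 = 8·10 + 5·0 = 3
h_63 = 8·3 + 5·10 = 8
h_64 = 8·8 + 5·3 = 2
h_65 = 8·2 + 5·8 = 1

1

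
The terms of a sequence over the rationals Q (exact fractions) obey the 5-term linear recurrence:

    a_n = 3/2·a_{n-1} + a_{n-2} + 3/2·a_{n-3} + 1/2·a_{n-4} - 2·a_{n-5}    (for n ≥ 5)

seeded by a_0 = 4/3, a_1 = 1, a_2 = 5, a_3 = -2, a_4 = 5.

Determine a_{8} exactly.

1515/16

a_5 = 3/2·5 + 1·-2 + 3/2·5 + 1/2·1 + -2·4/3 = 65/6
a_6 = 3/2·65/6 + 1·5 + 3/2·-2 + 1/2·5 + -2·1 = 75/4
a_7 = 3/2·75/4 + 1·65/6 + 3/2·5 + 1/2·-2 + -2·5 = 851/24
a_8 = 3/2·851/24 + 1·75/4 + 3/2·65/6 + 1/2·5 + -2·-2 = 1515/16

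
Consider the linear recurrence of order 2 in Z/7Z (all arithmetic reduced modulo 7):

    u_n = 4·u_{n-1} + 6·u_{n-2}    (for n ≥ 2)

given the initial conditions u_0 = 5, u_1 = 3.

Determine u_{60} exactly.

2

u_2 = 4·3 + 6·5 = 0
u_3 = 4·0 + 6·3 = 4
u_4 = 4·4 + 6·0 = 2
u_5 = 4·2 + 6·4 = 4
u_6 = 4·4 + 6·2 = 0
u_7 = 4·0 + 6·4 = 3
u_8 = 4·3 + 6·0 = 5
u_9 = 4·5 + 6·3 = 3
(u_8, u_9) = (5, 3) = (u_0, u_1), so the sequence has period 8.
60 ≡ 4 (mod 8), hence u_60 = u_4 = 2.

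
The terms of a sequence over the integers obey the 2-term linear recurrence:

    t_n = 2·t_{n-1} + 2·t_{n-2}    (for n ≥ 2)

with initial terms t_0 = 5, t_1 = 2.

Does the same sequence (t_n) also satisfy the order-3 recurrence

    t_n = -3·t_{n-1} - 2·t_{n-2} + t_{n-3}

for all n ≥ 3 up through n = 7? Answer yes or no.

no

Terms t_0..t_7: 5, 2, 14, 32, 92, 248, 680, 1856
n=3: candidate gives -41, actual t_3 = 32 ✗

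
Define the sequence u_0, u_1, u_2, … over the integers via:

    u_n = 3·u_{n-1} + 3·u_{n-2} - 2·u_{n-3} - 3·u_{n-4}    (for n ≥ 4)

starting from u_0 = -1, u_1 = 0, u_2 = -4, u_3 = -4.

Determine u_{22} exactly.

u_4 = 3·-4 + 3·-4 + -2·0 + -3·-1 = -21
u_5 = 3·-21 + 3·-4 + -2·-4 + -3·0 = -67
u_6 = 3·-67 + 3·-21 + -2·-4 + -3·-4 = -244
u_7 = 3·-244 + 3·-67 + -2·-21 + -3·-4 = -879
u_8 = 3·-879 + 3·-244 + -2·-67 + -3·-21 = -3172
u_9 = 3·-3172 + 3·-879 + -2·-244 + -3·-67 = -11464
u_10 = 3·-11464 + 3·-3172 + -2·-879 + -3·-244 = -41418
u_11 = 3·-41418 + 3·-11464 + -2·-3172 + -3·-879 = -149665
u_12 = 3·-149665 + 3·-41418 + -2·-11464 + -3·-3172 = -540805
u_13 = 3·-540805 + 3·-149665 + -2·-41418 + -3·-11464 = -1954182
u_14 = 3·-1954182 + 3·-540805 + -2·-149665 + -3·-41418 = -7061377
u_15 = 3·-7061377 + 3·-1954182 + -2·-540805 + -3·-149665 = -25516072
u_16 = 3·-25516072 + 3·-7061377 + -2·-1954182 + -3·-540805 = -92201568
u_17 = 3·-92201568 + 3·-25516072 + -2·-7061377 + -3·-1954182 = -333167620
u_18 = 3·-333167620 + 3·-92201568 + -2·-25516072 + -3·-7061377 = -1203891289
u_19 = 3·-1203891289 + 3·-333167620 + -2·-92201568 + -3·-25516072 = -4350225375
u_20 = 3·-4350225375 + 3·-1203891289 + -2·-333167620 + -3·-92201568 = -15719410048
u_21 = 3·-15719410048 + 3·-4350225375 + -2·-1203891289 + -3·-333167620 = -56801620831
u_22 = 3·-56801620831 + 3·-15719410048 + -2·-4350225375 + -3·-1203891289 = -205250968020

-205250968020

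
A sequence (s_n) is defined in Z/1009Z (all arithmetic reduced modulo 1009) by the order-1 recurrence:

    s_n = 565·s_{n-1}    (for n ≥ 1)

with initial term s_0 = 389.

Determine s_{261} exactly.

957

s_1 = 565·389 = 832
s_2 = 565·832 = 895
s_3 = 565·895 = 166
s_4 = 565·166 = 962
s_5 = 565·962 = 688
s_6 = 565·688 = 255
Continuing the recurrence:
  s_7 = 797;  s_8 = 291;  s_9 = 957;  s_10 = 890;  s_11 = 368;  s_12 = 66
  s_13 = 966;  s_14 = 930;  s_15 = 770;  s_16 = 171;  s_17 = 760;  s_18 = 575
  s_19 = 986;  s_20 = 122;  s_21 = 318;  s_22 = 68;  s_23 = 78;  s_24 = 683
  s_25 = 457;  s_26 = 910;  s_27 = 569;  s_28 = 623;  s_29 = 863;  s_30 = 248
  s_31 = 878;  s_32 = 651;  s_33 = 539;  s_34 = 826;  s_35 = 532;  s_36 = 907
  s_37 = 892;  s_38 = 489;  s_39 = 828;  s_40 = 653;  s_41 = 660;  s_42 = 579
  s_43 = 219;  s_44 = 637;  s_45 = 701;  s_46 = 537;  s_47 = 705;  s_48 = 779
  s_49 = 211;  s_50 = 153;  s_51 = 680;  s_52 = 780;  s_53 = 776;  s_54 = 534
  s_55 = 19;  s_56 = 645;  s_57 = 176;  s_58 = 558;  s_59 = 462;  s_60 = 708
  s_61 = 456;  s_62 = 345;  s_63 = 188;  s_64 = 275;  s_65 = 998;  s_66 = 848
  s_67 = 854;  s_68 = 208;  s_69 = 476;  s_70 = 546;  s_71 = 745;  s_72 = 172
  s_73 = 316;  s_74 = 956;  s_75 = 325;  s_76 = 996;  s_77 = 727;  s_78 = 92
  s_79 = 521;  s_80 = 746;  s_81 = 737;  s_82 = 697;  s_83 = 295;  s_84 = 190
  s_85 = 396;  s_86 = 751;  s_87 = 535;  s_88 = 584;  s_89 = 17;  s_90 = 524
  s_91 = 423;  s_92 = 871;  s_93 = 732;  s_94 = 899;  s_95 = 408;  s_96 = 468
  s_97 = 62;  s_98 = 724;  s_99 = 415;  s_100 = 387;  s_101 = 711;  s_102 = 133
  s_103 = 479;  s_104 = 223;  s_105 = 879;  s_106 = 207;  s_107 = 920;  s_108 = 165
  s_109 = 397;  s_110 = 307;  s_111 = 916;  s_112 = 932;  s_113 = 891;  s_114 = 933
  s_115 = 447;  s_116 = 305;  s_117 = 795;  s_118 = 170;  s_119 = 195;  s_120 = 194
  s_121 = 638;  s_122 = 257;  s_123 = 918;  s_124 = 44;  s_125 = 644;  s_126 = 620
  s_127 = 177;  s_128 = 114;  s_129 = 843;  s_130 = 47;  s_131 = 321;  s_132 = 754
  s_133 = 212;  s_134 = 718;  s_135 = 52;  s_136 = 119;  s_137 = 641;  s_138 = 943
  s_139 = 43;  s_140 = 79;  s_141 = 239;  s_142 = 838;  s_143 = 249;  s_144 = 434
  s_145 = 23;  s_146 = 887;  s_147 = 691;  s_148 = 941;  s_149 = 931;  s_150 = 326
  s_151 = 552;  s_152 = 99;  s_153 = 440;  s_154 = 386;  s_155 = 146;  s_156 = 761
  s_157 = 131;  s_158 = 358;  s_159 = 470;  s_160 = 183;  s_161 = 477;  s_162 = 102
  s_163 = 117;  s_164 = 520;  s_165 = 181;  s_166 = 356;  s_167 = 349;  s_168 = 430
  s_169 = 790;  s_170 = 372;  s_171 = 308;  s_172 = 472;  s_173 = 304;  s_174 = 230
  s_175 = 798;  s_176 = 856;  s_177 = 329;  s_178 = 229;  s_179 = 233;  s_180 = 475
  s_181 = 990;  s_182 = 364;  s_183 = 833;  s_184 = 451;  s_185 = 547;  s_186 = 301
  s_187 = 553;  s_188 = 664;  s_189 = 821;  s_190 = 734;  s_191 = 11;  s_192 = 161
  s_193 = 155;  s_194 = 801;  s_195 = 533;  s_196 = 463;  s_197 = 264;  s_198 = 837
  s_199 = 693;  s_200 = 53;  s_201 = 684;  s_202 = 13;  s_203 = 282;  s_204 = 917
  s_205 = 488;  s_206 = 263;  s_207 = 272;  s_208 = 312;  s_209 = 714;  s_210 = 819
  s_211 = 613;  s_212 = 258;  s_213 = 474;  s_214 = 425;  s_215 = 992;  s_216 = 485
  s_217 = 586;  s_218 = 138;  s_219 = 277;  s_220 = 110;  s_221 = 601;  s_222 = 541
  s_223 = 947;  s_224 = 285;  s_225 = 594;  s_226 = 622;  s_227 = 298;  s_228 = 876
  s_229 = 530;  s_230 = 786;  s_231 = 130;  s_232 = 802;  s_233 = 89;  s_234 = 844
  s_235 = 612;  s_236 = 702;  s_237 = 93;  s_238 = 77;  s_239 = 118;  s_240 = 76
  s_241 = 562;  s_242 = 704;  s_243 = 214;  s_244 = 839;  s_245 = 814;  s_246 = 815
  s_247 = 371;  s_248 = 752;  s_249 = 91;  s_250 = 965;  s_251 = 365;  s_252 = 389
  s_253 = 832;  s_254 = 895;  s_255 = 166;  s_256 = 962;  s_257 = 688;  s_258 = 255
  s_259 = 797
s_260 = 565·797 = 291
s_261 = 565·291 = 957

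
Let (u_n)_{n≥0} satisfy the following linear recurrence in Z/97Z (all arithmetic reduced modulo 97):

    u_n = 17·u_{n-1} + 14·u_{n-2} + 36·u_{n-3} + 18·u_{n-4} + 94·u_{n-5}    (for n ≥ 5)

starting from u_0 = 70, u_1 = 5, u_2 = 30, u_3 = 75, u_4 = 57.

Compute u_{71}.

u_5 = 17·57 + 14·75 + 36·30 + 18·5 + 94·70 = 69
u_6 = 17·69 + 14·57 + 36·75 + 18·30 + 94·5 = 55
u_7 = 17·55 + 14·69 + 36·57 + 18·75 + 94·30 = 72
u_8 = 17·72 + 14·55 + 36·69 + 18·57 + 94·75 = 41
u_9 = 17·41 + 14·72 + 36·55 + 18·69 + 94·57 = 3
u_10 = 17·3 + 14·41 + 36·72 + 18·55 + 94·69 = 23
u_11 = 17·23 + 14·3 + 36·41 + 18·72 + 94·55 = 33
u_12 = 17·33 + 14·23 + 36·3 + 18·41 + 94·72 = 58
u_13 = 17·58 + 14·33 + 36·23 + 18·3 + 94·41 = 73
u_14 = 17·73 + 14·58 + 36·33 + 18·23 + 94·3 = 57
u_15 = 17·57 + 14·73 + 36·58 + 18·33 + 94·23 = 45
u_16 = 17·45 + 14·57 + 36·73 + 18·58 + 94·33 = 92
u_17 = 17·92 + 14·45 + 36·57 + 18·73 + 94·58 = 51
u_18 = 17·51 + 14·92 + 36·45 + 18·57 + 94·73 = 23
u_19 = 17·23 + 14·51 + 36·92 + 18·45 + 94·57 = 12
u_20 = 17·12 + 14·23 + 36·51 + 18·92 + 94·45 = 3
u_21 = 17·3 + 14·12 + 36·23 + 18·51 + 94·92 = 40
u_22 = 17·40 + 14·3 + 36·12 + 18·23 + 94·51 = 57
u_23 = 17·57 + 14·40 + 36·3 + 18·12 + 94·23 = 38
u_24 = 17·38 + 14·57 + 36·40 + 18·3 + 94·12 = 89
u_25 = 17·89 + 14·38 + 36·57 + 18·40 + 94·3 = 55
u_26 = 17·55 + 14·89 + 36·38 + 18·57 + 94·40 = 90
u_27 = 17·90 + 14·55 + 36·89 + 18·38 + 94·57 = 3
u_28 = 17·3 + 14·90 + 36·55 + 18·89 + 94·38 = 26
u_29 = 17·26 + 14·3 + 36·90 + 18·55 + 94·89 = 82
u_30 = 17·82 + 14·26 + 36·3 + 18·90 + 94·55 = 23
u_31 = 17·23 + 14·82 + 36·26 + 18·3 + 94·90 = 28
u_32 = 17·28 + 14·23 + 36·82 + 18·26 + 94·3 = 38
u_33 = 17·38 + 14·28 + 36·23 + 18·82 + 94·26 = 63
u_34 = 17·63 + 14·38 + 36·28 + 18·23 + 94·82 = 63
u_35 = 17·63 + 14·63 + 36·38 + 18·28 + 94·23 = 70
u_36 = 17·70 + 14·63 + 36·63 + 18·38 + 94·28 = 90
u_37 = 17·90 + 14·70 + 36·63 + 18·63 + 94·38 = 75
u_38 = 17·75 + 14·90 + 36·70 + 18·63 + 94·63 = 83
u_39 = 17·83 + 14·75 + 36·90 + 18·70 + 94·63 = 79
u_40 = 17·79 + 14·83 + 36·75 + 18·90 + 94·70 = 19
u_41 = 17·19 + 14·79 + 36·83 + 18·75 + 94·90 = 65
u_42 = 17·65 + 14·19 + 36·79 + 18·83 + 94·75 = 52
u_43 = 17·52 + 14·65 + 36·19 + 18·79 + 94·83 = 62
u_44 = 17·62 + 14·52 + 36·65 + 18·19 + 94·79 = 56
u_45 = 17·56 + 14·62 + 36·52 + 18·65 + 94·19 = 52
u_46 = 17·52 + 14·56 + 36·62 + 18·52 + 94·65 = 82
u_47 = 17·82 + 14·52 + 36·56 + 18·62 + 94·52 = 54
u_48 = 17·54 + 14·82 + 36·52 + 18·56 + 94·62 = 7
u_49 = 17·7 + 14·54 + 36·82 + 18·52 + 94·56 = 36
u_50 = 17·36 + 14·7 + 36·54 + 18·82 + 94·52 = 94
u_51 = 17·94 + 14·36 + 36·7 + 18·54 + 94·82 = 73
u_52 = 17·73 + 14·94 + 36·36 + 18·7 + 94·54 = 34
u_53 = 17·34 + 14·73 + 36·94 + 18·36 + 94·7 = 82
u_54 = 17·82 + 14·34 + 36·73 + 18·94 + 94·36 = 68
u_55 = 17·68 + 14·82 + 36·34 + 18·73 + 94·94 = 1
u_56 = 17·1 + 14·68 + 36·82 + 18·34 + 94·73 = 46
u_57 = 17·46 + 14·1 + 36·68 + 18·82 + 94·34 = 59
u_58 = 17·59 + 14·46 + 36·1 + 18·68 + 94·82 = 42
u_59 = 17·42 + 14·59 + 36·46 + 18·1 + 94·68 = 3
u_60 = 17·3 + 14·42 + 36·59 + 18·46 + 94·1 = 96
u_61 = 17·96 + 14·3 + 36·42 + 18·59 + 94·46 = 36
u_62 = 17·36 + 14·96 + 36·3 + 18·42 + 94·59 = 24
u_63 = 17·24 + 14·36 + 36·96 + 18·3 + 94·42 = 28
u_64 = 17·28 + 14·24 + 36·36 + 18·96 + 94·3 = 44
u_65 = 17·44 + 14·28 + 36·24 + 18·36 + 94·96 = 36
u_66 = 17·36 + 14·44 + 36·28 + 18·24 + 94·36 = 38
u_67 = 17·38 + 14·36 + 36·44 + 18·28 + 94·24 = 62
u_68 = 17·62 + 14·38 + 36·36 + 18·44 + 94·28 = 1
u_69 = 17·1 + 14·62 + 36·38 + 18·36 + 94·44 = 53
u_70 = 17·53 + 14·1 + 36·62 + 18·38 + 94·36 = 37
u_71 = 17·37 + 14·53 + 36·1 + 18·62 + 94·38 = 81

81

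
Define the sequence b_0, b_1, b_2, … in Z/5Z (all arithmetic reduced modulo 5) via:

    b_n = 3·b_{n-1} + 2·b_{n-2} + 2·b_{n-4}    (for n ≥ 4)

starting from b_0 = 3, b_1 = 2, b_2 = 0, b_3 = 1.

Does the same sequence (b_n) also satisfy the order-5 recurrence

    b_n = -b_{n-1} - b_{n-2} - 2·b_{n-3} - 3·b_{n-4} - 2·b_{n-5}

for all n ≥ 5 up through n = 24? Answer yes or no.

Terms b_0..b_24: 3, 2, 0, 1, 4, 3, 2, 4, 4, 1, 0, 0, 3, 1, 4, 4, 1, 3, 4, 1, 3, 2, 0, 1, 4
n=5: candidate gives 3, actual b_5 = 3 ✓
n=6: candidate gives 2, actual b_6 = 2 ✓
n=7: candidate gives 4, actual b_7 = 4 ✓
n=8: candidate gives 4, actual b_8 = 4 ✓
n=9: candidate gives 1, actual b_9 = 1 ✓
n=10: candidate gives 0, actual b_10 = 0 ✓
n=11: candidate gives 0, actual b_11 = 0 ✓
n=12: candidate gives 3, actual b_12 = 3 ✓
n=13: candidate gives 1, actual b_13 = 1 ✓
n=14: candidate gives 4, actual b_14 = 4 ✓
n=15: candidate gives 4, actual b_15 = 4 ✓
n=16: candidate gives 1, actual b_16 = 1 ✓
n=17: candidate gives 3, actual b_17 = 3 ✓
n=18: candidate gives 4, actual b_18 = 4 ✓
n=19: candidate gives 1, actual b_19 = 1 ✓
n=20: candidate gives 3, actual b_20 = 3 ✓
n=21: candidate gives 2, actual b_21 = 2 ✓
n=22: candidate gives 0, actual b_22 = 0 ✓
n=23: candidate gives 1, actual b_23 = 1 ✓
n=24: candidate gives 4, actual b_24 = 4 ✓

yes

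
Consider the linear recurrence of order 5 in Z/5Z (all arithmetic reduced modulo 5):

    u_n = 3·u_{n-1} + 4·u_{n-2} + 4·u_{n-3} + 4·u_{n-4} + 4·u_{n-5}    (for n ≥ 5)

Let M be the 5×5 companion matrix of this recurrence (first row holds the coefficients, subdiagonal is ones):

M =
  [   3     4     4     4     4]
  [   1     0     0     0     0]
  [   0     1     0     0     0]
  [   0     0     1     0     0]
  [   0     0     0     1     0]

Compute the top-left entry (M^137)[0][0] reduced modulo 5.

3

(M^137)[0][0] is the top entry after applying M 137 times to the unit state (1, 0, 0, 0, 0). Equivalently it is h_{141} for the auxiliary sequence (h_n) obeying the same recurrence with h_4 = 1 and h_i = 0 for 0 ≤ i < 4:
h_5 = 3·1 + 4·0 + 4·0 + 4·0 + 4·0 = 3
h_6 = 3·3 + 4·1 + 4·0 + 4·0 + 4·0 = 3
h_7 = 3·3 + 4·3 + 4·1 + 4·0 + 4·0 = 0
h_8 = 3·0 + 4·3 + 4·3 + 4·1 + 4·0 = 3
h_9 = 3·3 + 4·0 + 4·3 + 4·3 + 4·1 = 2
h_10 = 3·2 + 4·3 + 4·0 + 4·3 + 4·3 = 2
Continuing the recurrence:
  h_11 = 3;  h_12 = 2;  h_13 = 1;  h_14 = 4;  h_15 = 4;  h_16 = 2
  h_17 = 0;  h_18 = 4;  h_19 = 2;  h_20 = 1;  h_21 = 0;  h_22 = 3
  h_23 = 2;  h_24 = 0;  h_25 = 4;  h_26 = 2;  h_27 = 2;  h_28 = 3
  h_29 = 1;  h_30 = 2;  h_31 = 3;  h_32 = 1;  h_33 = 4;  h_34 = 0
  h_35 = 0;  h_36 = 2;  h_37 = 1;  h_38 = 2;  h_39 = 3;  h_40 = 4
  h_41 = 4;  h_42 = 2;  h_43 = 3;  h_44 = 1;  h_45 = 0;  h_46 = 0
  h_47 = 4;  h_48 = 3;  h_49 = 4;  h_50 = 0;  h_51 = 4;  h_52 = 1
  h_53 = 2;  h_54 = 2;  h_55 = 4;  h_56 = 3;  h_57 = 0;  h_58 = 4
  h_59 = 3;  h_60 = 3;  h_61 = 4;  h_62 = 2;  h_63 = 2;  h_64 = 4
  h_65 = 1;  h_66 = 1;  h_67 = 4;  h_68 = 4;  h_69 = 2;  h_70 = 1
  h_71 = 2;  h_72 = 0;  h_73 = 1;  h_74 = 3;  h_75 = 0;  h_76 = 4
  h_77 = 3;  h_78 = 1;  h_79 = 3;  h_80 = 1;  h_81 = 2;  h_82 = 3
  h_83 = 2;  h_84 = 2;  h_85 = 3;  h_86 = 0;  h_87 = 0;  h_88 = 3
  h_89 = 4;  h_90 = 1;  h_91 = 1;  h_92 = 0;  h_93 = 1;  h_94 = 2
  h_95 = 3;  h_96 = 0;  h_97 = 4;  h_98 = 1;  h_99 = 4;  h_100 = 4
  h_101 = 3;  h_102 = 1;  h_103 = 1;  h_104 = 1;  h_105 = 4;  h_106 = 1
  h_107 = 1;  h_108 = 1;  h_109 = 1;  h_110 = 1;  h_111 = 4;  h_112 = 3
  h_113 = 2;  h_114 = 2;  h_115 = 1;  h_116 = 2;  h_117 = 3;  h_118 = 2
  h_119 = 3;  h_120 = 1;  h_121 = 3;  h_122 = 0;  h_123 = 1;  h_124 = 1
  h_125 = 3;  h_126 = 4;  h_127 = 2;  h_128 = 2;  h_129 = 1;  h_130 = 2
  h_131 = 2;  h_132 = 4;  h_133 = 0;  h_134 = 1;  h_135 = 0;  h_136 = 3
  h_137 = 4;  h_138 = 3;  h_139 = 1
h_140 = 3·1 + 4·3 + 4·4 + 4·3 + 4·0 = 3
h_141 = 3·3 + 4·1 + 4·3 + 4·4 + 4·3 = 3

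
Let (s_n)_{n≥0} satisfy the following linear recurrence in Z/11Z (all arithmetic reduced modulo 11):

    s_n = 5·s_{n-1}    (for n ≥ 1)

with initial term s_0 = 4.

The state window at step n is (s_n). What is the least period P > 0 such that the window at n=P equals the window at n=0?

n=0: window = (4)
n=1: window = (9)
n=2: window = (1)
n=3: window = (5)
n=4: window = (3)
n=5: window = (4)
window at n=5 equals window at n=0 → period = 5

5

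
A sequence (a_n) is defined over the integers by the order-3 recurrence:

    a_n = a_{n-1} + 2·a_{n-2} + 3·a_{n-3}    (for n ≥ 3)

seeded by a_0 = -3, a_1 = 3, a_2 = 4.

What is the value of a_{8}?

a_3 = 1·4 + 2·3 + 3·-3 = 1
a_4 = 1·1 + 2·4 + 3·3 = 18
a_5 = 1·18 + 2·1 + 3·4 = 32
a_6 = 1·32 + 2·18 + 3·1 = 71
a_7 = 1·71 + 2·32 + 3·18 = 189
a_8 = 1·189 + 2·71 + 3·32 = 427

427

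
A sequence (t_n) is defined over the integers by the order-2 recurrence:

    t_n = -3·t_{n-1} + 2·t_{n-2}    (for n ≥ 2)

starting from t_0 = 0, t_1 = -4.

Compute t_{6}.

t_2 = -3·-4 + 2·0 = 12
t_3 = -3·12 + 2·-4 = -44
t_4 = -3·-44 + 2·12 = 156
t_5 = -3·156 + 2·-44 = -556
t_6 = -3·-556 + 2·156 = 1980

1980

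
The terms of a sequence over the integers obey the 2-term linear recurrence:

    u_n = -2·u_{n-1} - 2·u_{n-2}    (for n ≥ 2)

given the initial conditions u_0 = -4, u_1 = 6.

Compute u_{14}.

256

u_2 = -2·6 + -2·-4 = -4
u_3 = -2·-4 + -2·6 = -4
u_4 = -2·-4 + -2·-4 = 16
u_5 = -2·16 + -2·-4 = -24
u_6 = -2·-24 + -2·16 = 16
u_7 = -2·16 + -2·-24 = 16
u_8 = -2·16 + -2·16 = -64
u_9 = -2·-64 + -2·16 = 96
u_10 = -2·96 + -2·-64 = -64
u_11 = -2·-64 + -2·96 = -64
u_12 = -2·-64 + -2·-64 = 256
u_13 = -2·256 + -2·-64 = -384
u_14 = -2·-384 + -2·256 = 256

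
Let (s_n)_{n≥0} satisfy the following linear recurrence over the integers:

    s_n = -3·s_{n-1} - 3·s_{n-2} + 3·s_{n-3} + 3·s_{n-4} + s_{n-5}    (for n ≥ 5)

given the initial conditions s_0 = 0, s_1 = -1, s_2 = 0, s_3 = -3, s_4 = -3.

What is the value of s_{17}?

66375

s_5 = -3·-3 + -3·-3 + 3·0 + 3·-1 + 1·0 = 15
s_6 = -3·15 + -3·-3 + 3·-3 + 3·0 + 1·-1 = -46
s_7 = -3·-46 + -3·15 + 3·-3 + 3·-3 + 1·0 = 75
s_8 = -3·75 + -3·-46 + 3·15 + 3·-3 + 1·-3 = -54
s_9 = -3·-54 + -3·75 + 3·-46 + 3·15 + 1·-3 = -159
s_10 = -3·-159 + -3·-54 + 3·75 + 3·-46 + 1·15 = 741
s_11 = -3·741 + -3·-159 + 3·-54 + 3·75 + 1·-46 = -1729
s_12 = -3·-1729 + -3·741 + 3·-159 + 3·-54 + 1·75 = 2400
s_13 = -3·2400 + -3·-1729 + 3·741 + 3·-159 + 1·-54 = -321
s_14 = -3·-321 + -3·2400 + 3·-1729 + 3·741 + 1·-159 = -9360
s_15 = -3·-9360 + -3·-321 + 3·2400 + 3·-1729 + 1·741 = 31797
s_16 = -3·31797 + -3·-9360 + 3·-321 + 3·2400 + 1·-1729 = -62803
s_17 = -3·-62803 + -3·31797 + 3·-9360 + 3·-321 + 1·2400 = 66375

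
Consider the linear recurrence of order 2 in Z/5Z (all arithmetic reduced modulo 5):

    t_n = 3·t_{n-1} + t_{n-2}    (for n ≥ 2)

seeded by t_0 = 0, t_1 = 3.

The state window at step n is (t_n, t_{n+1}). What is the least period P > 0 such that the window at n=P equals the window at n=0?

n=0: window = (0, 3)
n=1: window = (3, 4)
n=2: window = (4, 0)
n=3: window = (0, 4)
n=4: window = (4, 2)
n=5: window = (2, 0)
n=6: window = (0, 2)
n=7: window = (2, 1)
n=8: window = (1, 0)
n=9: window = (0, 1)
n=10: window = (1, 3)
n=11: window = (3, 0)
n=12: window = (0, 3)
window at n=12 equals window at n=0 → period = 12

12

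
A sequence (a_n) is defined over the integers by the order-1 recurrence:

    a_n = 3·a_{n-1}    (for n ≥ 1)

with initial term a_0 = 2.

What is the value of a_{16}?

86093442

a_1 = 3·2 = 6
a_2 = 3·6 = 18
a_3 = 3·18 = 54
a_4 = 3·54 = 162
a_5 = 3·162 = 486
a_6 = 3·486 = 1458
a_7 = 3·1458 = 4374
a_8 = 3·4374 = 13122
a_9 = 3·13122 = 39366
a_10 = 3·39366 = 118098
a_11 = 3·118098 = 354294
a_12 = 3·354294 = 1062882
a_13 = 3·1062882 = 3188646
a_14 = 3·3188646 = 9565938
a_15 = 3·9565938 = 28697814
a_16 = 3·28697814 = 86093442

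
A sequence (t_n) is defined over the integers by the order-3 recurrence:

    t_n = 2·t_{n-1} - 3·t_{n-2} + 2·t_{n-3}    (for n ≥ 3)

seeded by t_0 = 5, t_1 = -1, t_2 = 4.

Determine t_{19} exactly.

4317

t_3 = 2·4 + -3·-1 + 2·5 = 21
t_4 = 2·21 + -3·4 + 2·-1 = 28
t_5 = 2·28 + -3·21 + 2·4 = 1
t_6 = 2·1 + -3·28 + 2·21 = -40
t_7 = 2·-40 + -3·1 + 2·28 = -27
t_8 = 2·-27 + -3·-40 + 2·1 = 68
t_9 = 2·68 + -3·-27 + 2·-40 = 137
t_10 = 2·137 + -3·68 + 2·-27 = 16
t_11 = 2·16 + -3·137 + 2·68 = -243
t_12 = 2·-243 + -3·16 + 2·137 = -260
t_13 = 2·-260 + -3·-243 + 2·16 = 241
t_14 = 2·241 + -3·-260 + 2·-243 = 776
t_15 = 2·776 + -3·241 + 2·-260 = 309
t_16 = 2·309 + -3·776 + 2·241 = -1228
t_17 = 2·-1228 + -3·309 + 2·776 = -1831
t_18 = 2·-1831 + -3·-1228 + 2·309 = 640
t_19 = 2·640 + -3·-1831 + 2·-1228 = 4317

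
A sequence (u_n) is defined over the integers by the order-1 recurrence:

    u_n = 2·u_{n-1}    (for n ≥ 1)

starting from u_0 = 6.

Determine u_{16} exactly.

u_1 = 2·6 = 12
u_2 = 2·12 = 24
u_3 = 2·24 = 48
u_4 = 2·48 = 96
u_5 = 2·96 = 192
u_6 = 2·192 = 384
u_7 = 2·384 = 768
u_8 = 2·768 = 1536
u_9 = 2·1536 = 3072
u_10 = 2·3072 = 6144
u_11 = 2·6144 = 12288
u_12 = 2·12288 = 24576
u_13 = 2·24576 = 49152
u_14 = 2·49152 = 98304
u_15 = 2·98304 = 196608
u_16 = 2·196608 = 393216

393216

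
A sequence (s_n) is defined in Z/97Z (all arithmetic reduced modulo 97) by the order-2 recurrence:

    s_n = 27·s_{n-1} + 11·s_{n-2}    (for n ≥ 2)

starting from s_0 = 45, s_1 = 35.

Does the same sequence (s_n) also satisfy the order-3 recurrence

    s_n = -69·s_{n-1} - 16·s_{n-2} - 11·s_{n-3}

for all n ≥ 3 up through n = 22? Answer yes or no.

yes

Terms s_0..s_22: 45, 35, 82, 77, 71, 48, 40, 56, 12, 67, 1, 85, 75, 50, 41, 8, 85, 55, 92, 82, 25, 25, 77
n=3: candidate gives 77, actual s_3 = 77 ✓
n=4: candidate gives 71, actual s_4 = 71 ✓
n=5: candidate gives 48, actual s_5 = 48 ✓
n=6: candidate gives 40, actual s_6 = 40 ✓
n=7: candidate gives 56, actual s_7 = 56 ✓
n=8: candidate gives 12, actual s_8 = 12 ✓
n=9: candidate gives 67, actual s_9 = 67 ✓
n=10: candidate gives 1, actual s_10 = 1 ✓
n=11: candidate gives 85, actual s_11 = 85 ✓
n=12: candidate gives 75, actual s_12 = 75 ✓
n=13: candidate gives 50, actual s_13 = 50 ✓
n=14: candidate gives 41, actual s_14 = 41 ✓
n=15: candidate gives 8, actual s_15 = 8 ✓
n=16: candidate gives 85, actual s_16 = 85 ✓
n=17: candidate gives 55, actual s_17 = 55 ✓
n=18: candidate gives 92, actual s_18 = 92 ✓
n=19: candidate gives 82, actual s_19 = 82 ✓
n=20: candidate gives 25, actual s_20 = 25 ✓
n=21: candidate gives 25, actual s_21 = 25 ✓
n=22: candidate gives 77, actual s_22 = 77 ✓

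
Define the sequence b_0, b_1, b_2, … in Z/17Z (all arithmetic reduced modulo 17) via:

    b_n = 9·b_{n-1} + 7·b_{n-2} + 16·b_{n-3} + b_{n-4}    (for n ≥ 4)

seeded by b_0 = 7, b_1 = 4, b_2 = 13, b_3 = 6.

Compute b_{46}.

b_4 = 9·6 + 7·13 + 16·4 + 1·7 = 12
b_5 = 9·12 + 7·6 + 16·13 + 1·4 = 5
b_6 = 9·5 + 7·12 + 16·6 + 1·13 = 0
b_7 = 9·0 + 7·5 + 16·12 + 1·6 = 12
b_8 = 9·12 + 7·0 + 16·5 + 1·12 = 13
b_9 = 9·13 + 7·12 + 16·0 + 1·5 = 2
b_10 = 9·2 + 7·13 + 16·12 + 1·0 = 12
b_11 = 9·12 + 7·2 + 16·13 + 1·12 = 2
b_12 = 9·2 + 7·12 + 16·2 + 1·13 = 11
b_13 = 9·11 + 7·2 + 16·12 + 1·2 = 1
b_14 = 9·1 + 7·11 + 16·2 + 1·12 = 11
b_15 = 9·11 + 7·1 + 16·11 + 1·2 = 12
b_16 = 9·12 + 7·11 + 16·1 + 1·11 = 8
b_17 = 9·8 + 7·12 + 16·11 + 1·1 = 10
b_18 = 9·10 + 7·8 + 16·12 + 1·11 = 9
b_19 = 9·9 + 7·10 + 16·8 + 1·12 = 2
b_20 = 9·2 + 7·9 + 16·10 + 1·8 = 11
b_21 = 9·11 + 7·2 + 16·9 + 1·10 = 12
b_22 = 9·12 + 7·11 + 16·2 + 1·9 = 5
b_23 = 9·5 + 7·12 + 16·11 + 1·2 = 1
b_24 = 9·1 + 7·5 + 16·12 + 1·11 = 9
b_25 = 9·9 + 7·1 + 16·5 + 1·12 = 10
b_26 = 9·10 + 7·9 + 16·1 + 1·5 = 4
b_27 = 9·4 + 7·10 + 16·9 + 1·1 = 13
b_28 = 9·13 + 7·4 + 16·10 + 1·9 = 8
b_29 = 9·8 + 7·13 + 16·4 + 1·10 = 16
b_30 = 9·16 + 7·8 + 16·13 + 1·4 = 4
b_31 = 9·4 + 7·16 + 16·8 + 1·13 = 0
b_32 = 9·0 + 7·4 + 16·16 + 1·8 = 3
b_33 = 9·3 + 7·0 + 16·4 + 1·16 = 5
b_34 = 9·5 + 7·3 + 16·0 + 1·4 = 2
b_35 = 9·2 + 7·5 + 16·3 + 1·0 = 16
b_36 = 9·16 + 7·2 + 16·5 + 1·3 = 3
b_37 = 9·3 + 7·16 + 16·2 + 1·5 = 6
b_38 = 9·6 + 7·3 + 16·16 + 1·2 = 10
b_39 = 9·10 + 7·6 + 16·3 + 1·16 = 9
b_40 = 9·9 + 7·10 + 16·6 + 1·3 = 12
b_41 = 9·12 + 7·9 + 16·10 + 1·6 = 14
b_42 = 9·14 + 7·12 + 16·9 + 1·10 = 7
b_43 = 9·7 + 7·14 + 16·12 + 1·9 = 5
b_44 = 9·5 + 7·7 + 16·14 + 1·12 = 7
b_45 = 9·7 + 7·5 + 16·7 + 1·14 = 3
b_46 = 9·3 + 7·7 + 16·5 + 1·7 = 10

10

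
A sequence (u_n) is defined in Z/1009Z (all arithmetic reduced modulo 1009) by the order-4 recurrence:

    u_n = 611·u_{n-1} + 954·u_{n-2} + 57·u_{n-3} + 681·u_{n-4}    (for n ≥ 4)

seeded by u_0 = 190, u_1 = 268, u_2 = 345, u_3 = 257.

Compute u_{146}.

u_4 = 611·257 + 954·345 + 57·268 + 681·190 = 198
u_5 = 611·198 + 954·257 + 57·345 + 681·268 = 262
u_6 = 611·262 + 954·198 + 57·257 + 681·345 = 231
u_7 = 611·231 + 954·262 + 57·198 + 681·257 = 244
u_8 = 611·244 + 954·231 + 57·262 + 681·198 = 604
u_9 = 611·604 + 954·244 + 57·231 + 681·262 = 335
Continuing the recurrence:
  u_10 = 633;  u_11 = 863;  u_12 = 671;  u_13 = 143;  u_14 = 1007;  u_15 = 364
  u_16 = 487;  u_17 = 467;  u_18 = 463;  u_19 = 99;  u_20 = 789;  u_21 = 735
  u_22 = 156;  u_23 = 798;  u_24 = 770;  u_25 = 664;  u_26 = 486;  u_27 = 194
  u_28 = 190;  u_29 = 86;  u_30 = 700;  u_31 = 874;  u_32 = 190;  u_33 = 1
  u_34 = 71;  u_35 = 563;  u_36 = 350;  u_37 = 948;  u_38 = 714;  u_39 = 447
  u_40 = 544;  u_41 = 220;  u_42 = 723;  u_43 = 246;  u_44 = 144;  u_45 = 118
  u_46 = 478;  u_47 = 189;  u_48 = 251;  u_49 = 338;  u_50 = 288;  u_51 = 721
  u_52 = 407;  u_53 = 557;  u_54 = 217;  u_55 = 662;  u_56 = 208;  u_57 = 62
  u_58 = 63;  u_59 = 324;  u_60 = 657;  u_61 = 595;  u_62 = 316;  u_63 = 718
  u_64 = 604;  u_65 = 47;  u_66 = 378;  u_67 = 54;  u_68 = 409;  u_69 = 809
  u_70 = 775;  u_71 = 761;  u_72 = 328;  u_73 = 943;  u_74 = 214;  u_75 = 336
  u_76 = 451;  u_77 = 335;  u_78 = 697;  u_79 = 61;  u_80 = 264;  u_81 = 15
  u_82 = 567;  u_83 = 619;  u_84 = 965;  u_85 = 776;  u_86 = 965;  u_87 = 353
  u_88 = 301;  u_89 = 288;  u_90 = 238;  u_91 = 681;  u_92 = 836;  u_93 = 951
  u_94 = 415;  u_95 = 319;  u_96 = 515;  u_97 = 775;  u_98 = 347;  u_99 = 278
  u_100 = 803;  u_101 = 780;  u_102 = 466;  u_103 = 667;  u_104 = 534;  u_105 = 780
  u_106 = 420;  u_107 = 157;  u_108 = 657;  u_109 = 461;  u_110 = 690;  u_111 = 786
  u_112 = 827;  u_113 = 66;  u_114 = 997;  u_115 = 349;  u_116 = 891;  u_117 = 392
  u_118 = 428;  u_119 = 697;  u_120 = 244;  u_121 = 515;  u_122 = 808;  u_123 = 423
  u_124 = 887;  u_125 = 300;  u_126 = 556;  u_127 = 943;  u_128 = 336;  u_129 = 958
  u_130 = 335;  u_131 = 76;  u_132 = 661;  u_133 = 635;  u_134 = 895;  u_135 = 998
  u_136 = 556;  u_137 = 427;  u_138 = 706;  u_139 = 230;  u_140 = 175;  u_141 = 515
  u_142 = 817;  u_143 = 788;  u_144 = 852
u_145 = 611·852 + 954·788 + 57·817 + 681·515 = 722
u_146 = 611·722 + 954·852 + 57·788 + 681·817 = 701

701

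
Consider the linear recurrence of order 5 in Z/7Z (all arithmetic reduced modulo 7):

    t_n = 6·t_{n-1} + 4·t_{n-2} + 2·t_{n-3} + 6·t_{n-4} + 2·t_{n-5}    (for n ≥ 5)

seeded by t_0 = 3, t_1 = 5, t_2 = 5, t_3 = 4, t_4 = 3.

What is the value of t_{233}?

t_5 = 6·3 + 4·4 + 2·5 + 6·5 + 2·3 = 3
t_6 = 6·3 + 4·3 + 2·4 + 6·5 + 2·5 = 1
t_7 = 6·1 + 4·3 + 2·3 + 6·4 + 2·5 = 2
t_8 = 6·2 + 4·1 + 2·3 + 6·3 + 2·4 = 6
t_9 = 6·6 + 4·2 + 2·1 + 6·3 + 2·3 = 0
t_10 = 6·0 + 4·6 + 2·2 + 6·1 + 2·3 = 5
Continuing the recurrence:
  t_11 = 0;  t_12 = 4;  t_13 = 4;  t_14 = 0;  t_15 = 6;  t_16 = 5
  t_17 = 2;  t_18 = 3;  t_19 = 2;  t_20 = 0;  t_21 = 1;  t_22 = 4
  t_23 = 4;  t_24 = 4;  t_25 = 5;  t_26 = 3;  t_27 = 1;  t_28 = 4
  t_29 = 2;  t_30 = 2;  t_31 = 5;  t_32 = 5;  t_33 = 4;  t_34 = 0
  t_35 = 4;  t_36 = 2;  t_37 = 6;  t_38 = 4;  t_39 = 6;  t_40 = 0
  t_41 = 2;  t_42 = 4;  t_43 = 6;  t_44 = 5;  t_45 = 4;  t_46 = 0
  t_47 = 0;  t_48 = 1;  t_49 = 5;  t_50 = 0;  t_51 = 1;  t_52 = 1
  t_53 = 0;  t_54 = 2;  t_55 = 6;  t_56 = 3;  t_57 = 6;  t_58 = 2
  t_59 = 5;  t_60 = 3;  t_61 = 0;  t_62 = 4;  t_63 = 1;  t_64 = 1
  t_65 = 3;  t_66 = 6;  t_67 = 1;  t_68 = 2;  t_69 = 6;  t_70 = 4
  t_71 = 0;  t_72 = 0;  t_73 = 6;  t_74 = 2;  t_75 = 2;  t_76 = 4
  t_77 = 2;  t_78 = 0;  t_79 = 4;  t_80 = 0;  t_81 = 1;  t_82 = 4
  t_83 = 3;  t_84 = 2;  t_85 = 3;  t_86 = 2;  t_87 = 5;  t_88 = 6
  t_89 = 5;  t_90 = 5;  t_91 = 5;  t_92 = 1;  t_93 = 1;  t_94 = 4
  t_95 = 0;  t_96 = 6;  t_97 = 3;  t_98 = 5;  t_99 = 6;  t_100 = 0
  t_101 = 1;  t_102 = 5;  t_103 = 3;  t_104 = 3;  t_105 = 4;  t_106 = 4
  t_107 = 4;  t_108 = 2;  t_109 = 3;  t_110 = 3;  t_111 = 3;  t_112 = 0
  t_113 = 5;  t_114 = 4;  t_115 = 5;  t_116 = 6;  t_117 = 3;  t_118 = 2
  t_119 = 4;  t_120 = 0;  t_121 = 1;  t_122 = 4;  t_123 = 0;  t_124 = 5
  t_125 = 2;  t_126 = 2;  t_127 = 3;  t_128 = 4;  t_129 = 6;  t_130 = 4
  t_131 = 1;  t_132 = 1;  t_133 = 6;  t_134 = 1;  t_135 = 4;  t_136 = 6
  t_137 = 1;  t_138 = 0;  t_139 = 0;  t_140 = 4;  t_141 = 0;  t_142 = 4
  t_143 = 4;  t_144 = 1;  t_145 = 3;  t_146 = 5;  t_147 = 6;  t_148 = 6
  t_149 = 6;  t_150 = 3;  t_151 = 2;  t_152 = 0;  t_153 = 6;  t_154 = 0
  t_155 = 0;  t_156 = 2;  t_157 = 6;  t_158 = 0;  t_159 = 0;  t_160 = 3
  t_161 = 2;  t_162 = 1;  t_163 = 6;  t_164 = 6;  t_165 = 3;  t_166 = 1
  t_167 = 5;  t_168 = 4;  t_169 = 6;  t_170 = 4;  t_171 = 4;  t_172 = 2
  t_173 = 3;  t_174 = 0;  t_175 = 6;  t_176 = 6;  t_177 = 5;  t_178 = 2
  t_179 = 3;  t_180 = 0;  t_181 = 2;  t_182 = 5;  t_183 = 4;  t_184 = 5
  t_185 = 5;  t_186 = 1;  t_187 = 0;  t_188 = 3;  t_189 = 4;  t_190 = 3
  t_191 = 0;  t_192 = 3;  t_193 = 5;  t_194 = 5;  t_195 = 6;  t_196 = 0
  t_197 = 0;  t_198 = 3;  t_199 = 1;  t_200 = 2;  t_201 = 1;  t_202 = 6
  t_203 = 0;  t_204 = 5;  t_205 = 3;  t_206 = 6;  t_207 = 0;  t_208 = 4
  t_209 = 1;  t_210 = 1;  t_211 = 2;  t_212 = 0;  t_213 = 3;  t_214 = 2
  t_215 = 3;  t_216 = 1;  t_217 = 5;  t_218 = 2;  t_219 = 0;  t_220 = 2
  t_221 = 6;  t_222 = 3;  t_223 = 1;  t_224 = 0;  t_225 = 1;  t_226 = 3
  t_227 = 6;  t_228 = 3;  t_229 = 5;  t_230 = 4;  t_231 = 1
t_232 = 6·1 + 4·4 + 2·5 + 6·3 + 2·6 = 6
t_233 = 6·6 + 4·1 + 2·4 + 6·5 + 2·3 = 0

0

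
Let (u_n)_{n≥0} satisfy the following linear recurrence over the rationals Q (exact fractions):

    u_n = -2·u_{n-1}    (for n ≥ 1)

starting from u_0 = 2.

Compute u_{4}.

32

u_1 = -2·2 = -4
u_2 = -2·-4 = 8
u_3 = -2·8 = -16
u_4 = -2·-16 = 32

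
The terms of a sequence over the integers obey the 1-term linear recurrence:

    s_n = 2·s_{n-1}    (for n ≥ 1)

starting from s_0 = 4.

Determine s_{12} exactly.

16384

s_1 = 2·4 = 8
s_2 = 2·8 = 16
s_3 = 2·16 = 32
s_4 = 2·32 = 64
s_5 = 2·64 = 128
s_6 = 2·128 = 256
s_7 = 2·256 = 512
s_8 = 2·512 = 1024
s_9 = 2·1024 = 2048
s_10 = 2·2048 = 4096
s_11 = 2·4096 = 8192
s_12 = 2·8192 = 16384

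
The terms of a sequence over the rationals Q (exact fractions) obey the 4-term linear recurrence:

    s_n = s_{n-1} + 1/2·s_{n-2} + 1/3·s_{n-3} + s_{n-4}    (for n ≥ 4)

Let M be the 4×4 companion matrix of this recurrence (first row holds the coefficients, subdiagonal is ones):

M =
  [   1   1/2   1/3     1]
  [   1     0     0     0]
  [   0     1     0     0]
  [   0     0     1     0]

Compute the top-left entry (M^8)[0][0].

(M^8)[0][0] is the top entry after applying M 8 times to the unit state (1, 0, 0, 0). Equivalently it is h_{11} for the auxiliary sequence (h_n) obeying the same recurrence with h_3 = 1 and h_i = 0 for 0 ≤ i < 3:
h_4 = 1·1 + 1/2·0 + 1/3·0 + 1·0 = 1
h_5 = 1·1 + 1/2·1 + 1/3·0 + 1·0 = 3/2
h_6 = 1·3/2 + 1/2·1 + 1/3·1 + 1·0 = 7/3
h_7 = 1·7/3 + 1/2·3/2 + 1/3·1 + 1·1 = 53/12
h_8 = 1·53/12 + 1/2·7/3 + 1/3·3/2 + 1·1 = 85/12
h_9 = 1·85/12 + 1/2·53/12 + 1/3·7/3 + 1·3/2 = 833/72
h_10 = 1·833/72 + 1/2·85/12 + 1/3·53/12 + 1·7/3 = 227/12
h_11 = 1·227/12 + 1/2·833/72 + 1/3·85/12 + 1·53/12 = 1511/48

1511/48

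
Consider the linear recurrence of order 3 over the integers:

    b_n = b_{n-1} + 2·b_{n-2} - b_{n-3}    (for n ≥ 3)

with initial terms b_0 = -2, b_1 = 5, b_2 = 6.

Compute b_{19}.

b_3 = 1·6 + 2·5 + -1·-2 = 18
b_4 = 1·18 + 2·6 + -1·5 = 25
b_5 = 1·25 + 2·18 + -1·6 = 55
b_6 = 1·55 + 2·25 + -1·18 = 87
b_7 = 1·87 + 2·55 + -1·25 = 172
b_8 = 1·172 + 2·87 + -1·55 = 291
b_9 = 1·291 + 2·172 + -1·87 = 548
b_10 = 1·548 + 2·291 + -1·172 = 958
b_11 = 1·958 + 2·548 + -1·291 = 1763
b_12 = 1·1763 + 2·958 + -1·548 = 3131
b_13 = 1·3131 + 2·1763 + -1·958 = 5699
b_14 = 1·5699 + 2·3131 + -1·1763 = 10198
b_15 = 1·10198 + 2·5699 + -1·3131 = 18465
b_16 = 1·18465 + 2·10198 + -1·5699 = 33162
b_17 = 1·33162 + 2·18465 + -1·10198 = 59894
b_18 = 1·59894 + 2·33162 + -1·18465 = 107753
b_19 = 1·107753 + 2·59894 + -1·33162 = 194379

194379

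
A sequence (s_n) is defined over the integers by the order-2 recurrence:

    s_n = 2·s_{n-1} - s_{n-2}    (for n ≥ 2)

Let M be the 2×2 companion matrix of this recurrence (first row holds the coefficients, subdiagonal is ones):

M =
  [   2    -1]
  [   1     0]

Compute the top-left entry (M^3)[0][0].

4

(M^3)[0][0] is the top entry after applying M 3 times to the unit state (1, 0). Equivalently it is h_{4} for the auxiliary sequence (h_n) obeying the same recurrence with h_1 = 1 and h_i = 0 for 0 ≤ i < 1:
h_2 = 2·1 + -1·0 = 2
h_3 = 2·2 + -1·1 = 3
h_4 = 2·3 + -1·2 = 4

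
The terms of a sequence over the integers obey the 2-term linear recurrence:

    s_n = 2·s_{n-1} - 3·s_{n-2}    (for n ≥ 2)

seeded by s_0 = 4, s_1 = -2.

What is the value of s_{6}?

s_2 = 2·-2 + -3·4 = -16
s_3 = 2·-16 + -3·-2 = -26
s_4 = 2·-26 + -3·-16 = -4
s_5 = 2·-4 + -3·-26 = 70
s_6 = 2·70 + -3·-4 = 152

152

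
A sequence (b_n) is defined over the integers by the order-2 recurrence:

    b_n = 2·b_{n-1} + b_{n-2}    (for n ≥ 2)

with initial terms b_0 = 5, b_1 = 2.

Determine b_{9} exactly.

b_2 = 2·2 + 1·5 = 9
b_3 = 2·9 + 1·2 = 20
b_4 = 2·20 + 1·9 = 49
b_5 = 2·49 + 1·20 = 118
b_6 = 2·118 + 1·49 = 285
b_7 = 2·285 + 1·118 = 688
b_8 = 2·688 + 1·285 = 1661
b_9 = 2·1661 + 1·688 = 4010

4010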